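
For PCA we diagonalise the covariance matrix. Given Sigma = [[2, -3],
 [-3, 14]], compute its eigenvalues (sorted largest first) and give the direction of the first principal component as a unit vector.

Step 1 — characteristic polynomial of 2×2 Sigma:
  det(Sigma - λI) = λ² - trace · λ + det = 0.
  trace = 2 + 14 = 16, det = 2·14 - (-3)² = 19.
Step 2 — discriminant:
  Δ = trace² - 4·det = 256 - 76 = 180.
Step 3 — eigenvalues:
  λ = (trace ± √Δ)/2 = (16 ± 13.4164)/2,
  λ_1 = 14.7082,  λ_2 = 1.2918.

Step 4 — unit eigenvector for λ_1: solve (Sigma - λ_1 I)v = 0. First row:
  (2 - 14.7082)·v_x + (-3)·v_y = 0, i.e. (-12.7082)·v_x + (-3)·v_y = 0,
  so v ∝ (b, λ_1 - a) = (-3, 12.7082); multiply by -1 so the first entry is positive: u = (3, -12.7082).
  ||u|| = √((3)² + (-12.7082)²) = √(170.4984) ≈ 13.0575,
  v_1 = u/||u|| ≈ (0.2298, -0.9732) (||v_1|| = 1).

λ_1 = 14.7082,  λ_2 = 1.2918;  v_1 ≈ (0.2298, -0.9732)


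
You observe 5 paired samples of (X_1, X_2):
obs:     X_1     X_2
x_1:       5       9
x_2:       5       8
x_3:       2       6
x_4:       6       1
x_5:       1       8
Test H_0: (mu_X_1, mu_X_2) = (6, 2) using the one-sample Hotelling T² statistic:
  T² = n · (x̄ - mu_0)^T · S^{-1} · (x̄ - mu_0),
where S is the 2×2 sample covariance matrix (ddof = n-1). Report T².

Step 1 — sample mean vector:
  mean(X_1) = (5 + 5 + 2 + 6 + 1) / 5 = 19/5 = 3.8
  mean(X_2) = (9 + 8 + 6 + 1 + 8) / 5 = 32/5 = 6.4
  x̄ = (3.8, 6.4),  deviation x̄ - mu_0 = (3.8, 6.4) - (6, 2) = (-2.2, 4.4).

Step 2 — sample covariance matrix, S[i,j] = (1/(n-1)) · Σ_k (x_{k,i} - mean_i) · (x_{k,j} - mean_j), divisor n-1 = 4:
  S[X_1,X_1] = ((1.2)·(1.2) + (1.2)·(1.2) + (-1.8)·(-1.8) + (2.2)·(2.2) + (-2.8)·(-2.8)) / 4 = 18.8/4 = 4.7
  S[X_1,X_2] = ((1.2)·(2.6) + (1.2)·(1.6) + (-1.8)·(-0.4) + (2.2)·(-5.4) + (-2.8)·(1.6)) / 4 = -10.6/4 = -2.65
  S[X_2,X_2] = ((2.6)·(2.6) + (1.6)·(1.6) + (-0.4)·(-0.4) + (-5.4)·(-5.4) + (1.6)·(1.6)) / 4 = 41.2/4 = 10.3
  S = [[4.7, -2.65],
 [-2.65, 10.3]].

Step 3 — invert S. det(S) = 4.7·10.3 - (-2.65)² = 41.3875.
  S^{-1} = (1/det) · [[d, -b], [-b, a]] = [[0.2489, 0.064],
 [0.064, 0.1136]].

Step 4 — quadratic form (x̄ - mu_0)^T · S^{-1} · (x̄ - mu_0):
  S^{-1} · (x̄ - mu_0) = (-0.2658, 0.3588),
  (x̄ - mu_0)^T · [...] = (-2.2)·(-0.2658) + (4.4)·(0.3588) = 2.1635.

Step 5 — scale by n: T² = 5 · 2.1635 = 10.8173.

T² ≈ 10.8173


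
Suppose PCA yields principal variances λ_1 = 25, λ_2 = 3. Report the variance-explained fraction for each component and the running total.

Step 1 — total variance = trace(Sigma) = Σ λ_i = 25 + 3 = 28.

Step 2 — fraction explained by component i = λ_i / Σ λ:
  PC1: 25/28 = 0.8929
  PC2: 3/28 = 0.1071

Step 3 — cumulative fraction after k components = (λ_1 + ... + λ_k) / Σ λ:
  k = 1: 25/28 = 0.8929
  k = 2: (25 + 3)/28 = 28/28 = 1

Summary (fraction, with percent):

explained: PC1 0.8929 (89.29%), PC2 0.1071 (10.71%);  cumulative: 0.8929, 1


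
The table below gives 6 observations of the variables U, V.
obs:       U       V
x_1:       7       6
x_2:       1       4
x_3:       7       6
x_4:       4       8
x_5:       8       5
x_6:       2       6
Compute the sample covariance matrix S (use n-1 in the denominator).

Step 1 — column means:
  mean(U) = (7 + 1 + 7 + 4 + 8 + 2) / 6 = 29/6 = 4.8333
  mean(V) = (6 + 4 + 6 + 8 + 5 + 6) / 6 = 35/6 = 5.8333

Step 2 — sample covariance S[i,j] = (1/(n-1)) · Σ_k (x_{k,i} - mean_i) · (x_{k,j} - mean_j), with n-1 = 5.
  S[U,U] = ((2.1667)·(2.1667) + (-3.8333)·(-3.8333) + (2.1667)·(2.1667) + (-0.8333)·(-0.8333) + (3.1667)·(3.1667) + (-2.8333)·(-2.8333)) / 5 = 42.8333/5 = 8.5667
  S[U,V] = ((2.1667)·(0.1667) + (-3.8333)·(-1.8333) + (2.1667)·(0.1667) + (-0.8333)·(2.1667) + (3.1667)·(-0.8333) + (-2.8333)·(0.1667)) / 5 = 2.8333/5 = 0.5667
  S[V,V] = ((0.1667)·(0.1667) + (-1.8333)·(-1.8333) + (0.1667)·(0.1667) + (2.1667)·(2.1667) + (-0.8333)·(-0.8333) + (0.1667)·(0.1667)) / 5 = 8.8333/5 = 1.7667

S is symmetric (S[j,i] = S[i,j]). Assembling:

S = [[8.5667, 0.5667],
 [0.5667, 1.7667]]


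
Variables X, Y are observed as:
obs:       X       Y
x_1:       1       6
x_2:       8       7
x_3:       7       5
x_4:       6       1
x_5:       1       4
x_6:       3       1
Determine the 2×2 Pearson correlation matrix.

Step 1 — column means:
  mean(X) = (1 + 8 + 7 + 6 + 1 + 3) / 6 = 26/6 = 4.3333
  mean(Y) = (6 + 7 + 5 + 1 + 4 + 1) / 6 = 24/6 = 4

Step 2 — sample variances and covariances s[i,j] = (1/(n-1)) · Σ_k (x_{k,i} - mean_i) · (x_{k,j} - mean_j), with n-1 = 5:
  s[X,X] = ((-3.3333)·(-3.3333) + (3.6667)·(3.6667) + (2.6667)·(2.6667) + (1.6667)·(1.6667) + (-3.3333)·(-3.3333) + (-1.3333)·(-1.3333)) / 5 = 47.3333/5 = 9.4667
  s[X,Y] = ((-3.3333)·(2) + (3.6667)·(3) + (2.6667)·(1) + (1.6667)·(-3) + (-3.3333)·(0) + (-1.3333)·(-3)) / 5 = 6/5 = 1.2
  s[Y,Y] = ((2)·(2) + (3)·(3) + (1)·(1) + (-3)·(-3) + (0)·(0) + (-3)·(-3)) / 5 = 32/5 = 6.4
  Sample standard deviations s_i = √(s[i,i]):
  s(X) = √(9.4667) = 3.0768
  s(Y) = √(6.4) = 2.5298

Step 3 — r_{ij} = s_{ij} / (s_i · s_j):
  r[X,X] = 1 (diagonal).
  r[X,Y] = 1.2 / (3.0768 · 2.5298) = 1.2 / 7.7837 = 0.1542
  r[Y,Y] = 1 (diagonal).

R is symmetric with unit diagonal. Assembling:

R = [[1, 0.1542],
 [0.1542, 1]]


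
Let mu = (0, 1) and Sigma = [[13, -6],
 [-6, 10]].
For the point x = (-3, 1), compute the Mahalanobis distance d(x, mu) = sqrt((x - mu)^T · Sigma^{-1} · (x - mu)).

Step 1 — centre the observation: (x - mu) = (-3, 0).

Step 2 — invert Sigma. det(Sigma) = 13·10 - (-6)² = 94.
  Sigma^{-1} = (1/det) · [[d, -b], [-b, a]] = [[0.1064, 0.0638],
 [0.0638, 0.1383]].

Step 3 — form the quadratic (x - mu)^T · Sigma^{-1} · (x - mu):
  Sigma^{-1} · (x - mu) = (-0.3191, -0.1915).
  (x - mu)^T · [Sigma^{-1} · (x - mu)] = (-3)·(-0.3191) + (0)·(-0.1915) = 0.9574.

Step 4 — take square root: d = √(0.9574) ≈ 0.9785.

d(x, mu) = √(0.9574) ≈ 0.9785


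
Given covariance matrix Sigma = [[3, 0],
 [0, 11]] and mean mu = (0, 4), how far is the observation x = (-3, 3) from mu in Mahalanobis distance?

Step 1 — centre the observation: (x - mu) = (-3, -1).

Step 2 — invert Sigma. det(Sigma) = 3·11 - (0)² = 33.
  Sigma^{-1} = (1/det) · [[d, -b], [-b, a]] = [[0.3333, 0],
 [0, 0.0909]].

Step 3 — form the quadratic (x - mu)^T · Sigma^{-1} · (x - mu):
  Sigma^{-1} · (x - mu) = (-1, -0.0909).
  (x - mu)^T · [Sigma^{-1} · (x - mu)] = (-3)·(-1) + (-1)·(-0.0909) = 3.0909.

Step 4 — take square root: d = √(3.0909) ≈ 1.7581.

d(x, mu) = √(3.0909) ≈ 1.7581


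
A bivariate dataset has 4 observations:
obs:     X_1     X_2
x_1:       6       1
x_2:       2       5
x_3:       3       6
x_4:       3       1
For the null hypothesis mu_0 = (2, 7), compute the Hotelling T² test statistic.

Step 1 — sample mean vector:
  mean(X_1) = (6 + 2 + 3 + 3) / 4 = 14/4 = 3.5
  mean(X_2) = (1 + 5 + 6 + 1) / 4 = 13/4 = 3.25
  x̄ = (3.5, 3.25),  deviation x̄ - mu_0 = (3.5, 3.25) - (2, 7) = (1.5, -3.75).

Step 2 — sample covariance matrix, S[i,j] = (1/(n-1)) · Σ_k (x_{k,i} - mean_i) · (x_{k,j} - mean_j), divisor n-1 = 3:
  S[X_1,X_1] = ((2.5)·(2.5) + (-1.5)·(-1.5) + (-0.5)·(-0.5) + (-0.5)·(-0.5)) / 3 = 9/3 = 3
  S[X_1,X_2] = ((2.5)·(-2.25) + (-1.5)·(1.75) + (-0.5)·(2.75) + (-0.5)·(-2.25)) / 3 = -8.5/3 = -2.8333
  S[X_2,X_2] = ((-2.25)·(-2.25) + (1.75)·(1.75) + (2.75)·(2.75) + (-2.25)·(-2.25)) / 3 = 20.75/3 = 6.9167
  S = [[3, -2.8333],
 [-2.8333, 6.9167]].

Step 3 — invert S. det(S) = 3·6.9167 - (-2.8333)² = 12.7222.
  S^{-1} = (1/det) · [[d, -b], [-b, a]] = [[0.5437, 0.2227],
 [0.2227, 0.2358]].

Step 4 — quadratic form (x̄ - mu_0)^T · S^{-1} · (x̄ - mu_0):
  S^{-1} · (x̄ - mu_0) = (-0.0197, -0.5502),
  (x̄ - mu_0)^T · [...] = (1.5)·(-0.0197) + (-3.75)·(-0.5502) = 2.0338.

Step 5 — scale by n: T² = 4 · 2.0338 = 8.1354.

T² ≈ 8.1354


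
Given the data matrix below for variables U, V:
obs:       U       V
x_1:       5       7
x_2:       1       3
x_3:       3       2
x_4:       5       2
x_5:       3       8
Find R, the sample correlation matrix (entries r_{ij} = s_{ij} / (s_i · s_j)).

Step 1 — column means:
  mean(U) = (5 + 1 + 3 + 5 + 3) / 5 = 17/5 = 3.4
  mean(V) = (7 + 3 + 2 + 2 + 8) / 5 = 22/5 = 4.4

Step 2 — sample variances and covariances s[i,j] = (1/(n-1)) · Σ_k (x_{k,i} - mean_i) · (x_{k,j} - mean_j), with n-1 = 4:
  s[U,U] = ((1.6)·(1.6) + (-2.4)·(-2.4) + (-0.4)·(-0.4) + (1.6)·(1.6) + (-0.4)·(-0.4)) / 4 = 11.2/4 = 2.8
  s[U,V] = ((1.6)·(2.6) + (-2.4)·(-1.4) + (-0.4)·(-2.4) + (1.6)·(-2.4) + (-0.4)·(3.6)) / 4 = 3.2/4 = 0.8
  s[V,V] = ((2.6)·(2.6) + (-1.4)·(-1.4) + (-2.4)·(-2.4) + (-2.4)·(-2.4) + (3.6)·(3.6)) / 4 = 33.2/4 = 8.3
  Sample standard deviations s_i = √(s[i,i]):
  s(U) = √(2.8) = 1.6733
  s(V) = √(8.3) = 2.881

Step 3 — r_{ij} = s_{ij} / (s_i · s_j):
  r[U,U] = 1 (diagonal).
  r[U,V] = 0.8 / (1.6733 · 2.881) = 0.8 / 4.8208 = 0.1659
  r[V,V] = 1 (diagonal).

R is symmetric with unit diagonal. Assembling:

R = [[1, 0.1659],
 [0.1659, 1]]


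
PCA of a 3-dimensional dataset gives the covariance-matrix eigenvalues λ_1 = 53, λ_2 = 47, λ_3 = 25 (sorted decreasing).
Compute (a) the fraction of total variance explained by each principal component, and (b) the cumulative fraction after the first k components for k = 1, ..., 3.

Step 1 — total variance = trace(Sigma) = Σ λ_i = 53 + 47 + 25 = 125.

Step 2 — fraction explained by component i = λ_i / Σ λ:
  PC1: 53/125 = 0.424
  PC2: 47/125 = 0.376
  PC3: 25/125 = 0.2

Step 3 — cumulative fraction after k components = (λ_1 + ... + λ_k) / Σ λ:
  k = 1: 53/125 = 0.424
  k = 2: (53 + 47)/125 = 100/125 = 0.8
  k = 3: (53 + 47 + 25)/125 = 125/125 = 1

Summary (fraction, with percent):

explained: PC1 0.424 (42.4%), PC2 0.376 (37.6%), PC3 0.2 (20%);  cumulative: 0.424, 0.8, 1


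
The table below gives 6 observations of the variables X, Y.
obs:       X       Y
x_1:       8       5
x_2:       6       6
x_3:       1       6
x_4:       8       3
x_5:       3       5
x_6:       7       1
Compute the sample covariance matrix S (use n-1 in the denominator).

Step 1 — column means:
  mean(X) = (8 + 6 + 1 + 8 + 3 + 7) / 6 = 33/6 = 5.5
  mean(Y) = (5 + 6 + 6 + 3 + 5 + 1) / 6 = 26/6 = 4.3333

Step 2 — sample covariance S[i,j] = (1/(n-1)) · Σ_k (x_{k,i} - mean_i) · (x_{k,j} - mean_j), with n-1 = 5.
  S[X,X] = ((2.5)·(2.5) + (0.5)·(0.5) + (-4.5)·(-4.5) + (2.5)·(2.5) + (-2.5)·(-2.5) + (1.5)·(1.5)) / 5 = 41.5/5 = 8.3
  S[X,Y] = ((2.5)·(0.6667) + (0.5)·(1.6667) + (-4.5)·(1.6667) + (2.5)·(-1.3333) + (-2.5)·(0.6667) + (1.5)·(-3.3333)) / 5 = -15/5 = -3
  S[Y,Y] = ((0.6667)·(0.6667) + (1.6667)·(1.6667) + (1.6667)·(1.6667) + (-1.3333)·(-1.3333) + (0.6667)·(0.6667) + (-3.3333)·(-3.3333)) / 5 = 19.3333/5 = 3.8667

S is symmetric (S[j,i] = S[i,j]). Assembling:

S = [[8.3, -3],
 [-3, 3.8667]]


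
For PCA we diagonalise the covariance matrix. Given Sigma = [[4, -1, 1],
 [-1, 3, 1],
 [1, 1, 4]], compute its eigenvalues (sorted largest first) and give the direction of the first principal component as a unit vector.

Step 1 — characteristic polynomial p(λ) = det(λI - Sigma) = λ³ - tr·λ² + c_1·λ - det, where tr = trace, c_1 = sum of the principal 2×2 minors, det = det(Sigma):
  tr = 4 + 3 + 4 = 11,
  c_1 = (4·3 - (-1)²) + (4·4 - (1)²) + (3·4 - (1)²) = 11 + 15 + 11 = 37,
  det = 4·(3·4 - (1)²) - (-1)·((-1)·4 - (1)·(1)) + (1)·((-1)·(1) - 3·(1)) = 4·(11) - (-1)·(-5) + (1)·(-4) = 35.
  So p(λ) = λ³ - 11λ² + 37λ - 35.
Step 2 — look for an integer root (rational root theorem: any rational root is an integer divisor of 35). Testing λ = 5:
  p(5) = 125 - 275 + 185 - 35 = 0  ✓
  Dividing out (λ - 5): p(λ) = (λ - 5)(λ² - 6λ + 7).
Step 3 — remaining eigenvalues from the quadratic λ² - 6λ + 7 = 0:
  Δ = 6² - 4·7 = 36 - 28 = 8,  λ = (6 ± √8)/2 = (6 ± 2.8284)/2 ≈ 4.4142 or 1.5858.
  Sorted: λ_1 = 5,  λ_2 = 4.4142,  λ_3 = 1.5858  (check: sum = 11 = tr ✓).

Step 4 — unit eigenvector for λ_1 = 5: v spans the null space of (Sigma - λ_1 I), whose rows are
  r_1 = (-1, -1, 1),  r_2 = (-1, -2, 1),  r_3 = (1, 1, -1).
  v is orthogonal to every row, so take v ∝ r_1 × r_2 = ((-1)·(1) - (1)·(-2), (1)·(-1) - (-1)·(1), (-1)·(-2) - (-1)·(-1)) = (1, 0, 1).
  Let u = (1, 0, 1).
  ||u|| = √((1)² + (0)² + (1)²) = √(2) ≈ 1.4142,  v_1 = u/||u|| ≈ (0.7071, 0, 0.7071) (||v_1|| = 1).

λ_1 = 5,  λ_2 = 4.4142,  λ_3 = 1.5858;  v_1 ≈ (0.7071, 0, 0.7071)


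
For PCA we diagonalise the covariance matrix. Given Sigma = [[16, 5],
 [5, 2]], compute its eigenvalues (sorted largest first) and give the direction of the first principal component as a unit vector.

Step 1 — characteristic polynomial of 2×2 Sigma:
  det(Sigma - λI) = λ² - trace · λ + det = 0.
  trace = 16 + 2 = 18, det = 16·2 - (5)² = 7.
Step 2 — discriminant:
  Δ = trace² - 4·det = 324 - 28 = 296.
Step 3 — eigenvalues:
  λ = (trace ± √Δ)/2 = (18 ± 17.2047)/2,
  λ_1 = 17.6023,  λ_2 = 0.3977.

Step 4 — unit eigenvector for λ_1: solve (Sigma - λ_1 I)v = 0. First row:
  (16 - 17.6023)·v_x + (5)·v_y = 0, i.e. (-1.6023)·v_x + (5)·v_y = 0,
  so v ∝ (b, λ_1 - a) = (5, 1.6023) = u.
  ||u|| = √((5)² + (1.6023)²) = √(27.5674) ≈ 5.2505,
  v_1 = u/||u|| ≈ (0.9523, 0.3052) (||v_1|| = 1).

λ_1 = 17.6023,  λ_2 = 0.3977;  v_1 ≈ (0.9523, 0.3052)


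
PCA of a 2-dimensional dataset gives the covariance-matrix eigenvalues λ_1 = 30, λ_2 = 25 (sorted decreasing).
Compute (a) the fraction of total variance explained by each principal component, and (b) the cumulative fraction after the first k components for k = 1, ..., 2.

Step 1 — total variance = trace(Sigma) = Σ λ_i = 30 + 25 = 55.

Step 2 — fraction explained by component i = λ_i / Σ λ:
  PC1: 30/55 = 0.5455
  PC2: 25/55 = 0.4545

Step 3 — cumulative fraction after k components = (λ_1 + ... + λ_k) / Σ λ:
  k = 1: 30/55 = 0.5455
  k = 2: (30 + 25)/55 = 55/55 = 1

Summary (fraction, with percent):

explained: PC1 0.5455 (54.55%), PC2 0.4545 (45.45%);  cumulative: 0.5455, 1


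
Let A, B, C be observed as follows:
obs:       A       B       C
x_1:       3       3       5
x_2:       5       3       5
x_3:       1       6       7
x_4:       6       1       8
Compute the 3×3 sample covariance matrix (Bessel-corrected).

Step 1 — column means:
  mean(A) = (3 + 5 + 1 + 6) / 4 = 15/4 = 3.75
  mean(B) = (3 + 3 + 6 + 1) / 4 = 13/4 = 3.25
  mean(C) = (5 + 5 + 7 + 8) / 4 = 25/4 = 6.25

Step 2 — sample covariance S[i,j] = (1/(n-1)) · Σ_k (x_{k,i} - mean_i) · (x_{k,j} - mean_j), with n-1 = 3.
  S[A,A] = ((-0.75)·(-0.75) + (1.25)·(1.25) + (-2.75)·(-2.75) + (2.25)·(2.25)) / 3 = 14.75/3 = 4.9167
  S[A,B] = ((-0.75)·(-0.25) + (1.25)·(-0.25) + (-2.75)·(2.75) + (2.25)·(-2.25)) / 3 = -12.75/3 = -4.25
  S[A,C] = ((-0.75)·(-1.25) + (1.25)·(-1.25) + (-2.75)·(0.75) + (2.25)·(1.75)) / 3 = 1.25/3 = 0.4167
  S[B,B] = ((-0.25)·(-0.25) + (-0.25)·(-0.25) + (2.75)·(2.75) + (-2.25)·(-2.25)) / 3 = 12.75/3 = 4.25
  S[B,C] = ((-0.25)·(-1.25) + (-0.25)·(-1.25) + (2.75)·(0.75) + (-2.25)·(1.75)) / 3 = -1.25/3 = -0.4167
  S[C,C] = ((-1.25)·(-1.25) + (-1.25)·(-1.25) + (0.75)·(0.75) + (1.75)·(1.75)) / 3 = 6.75/3 = 2.25

S is symmetric (S[j,i] = S[i,j]). Assembling:

S = [[4.9167, -4.25, 0.4167],
 [-4.25, 4.25, -0.4167],
 [0.4167, -0.4167, 2.25]]


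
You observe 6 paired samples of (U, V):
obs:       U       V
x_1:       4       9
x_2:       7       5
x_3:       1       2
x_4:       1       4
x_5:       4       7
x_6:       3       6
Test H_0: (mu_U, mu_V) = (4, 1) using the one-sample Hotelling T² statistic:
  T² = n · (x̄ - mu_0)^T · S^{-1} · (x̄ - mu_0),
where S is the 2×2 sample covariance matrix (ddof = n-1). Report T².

Step 1 — sample mean vector:
  mean(U) = (4 + 7 + 1 + 1 + 4 + 3) / 6 = 20/6 = 3.3333
  mean(V) = (9 + 5 + 2 + 4 + 7 + 6) / 6 = 33/6 = 5.5
  x̄ = (3.3333, 5.5),  deviation x̄ - mu_0 = (3.3333, 5.5) - (4, 1) = (-0.6667, 4.5).

Step 2 — sample covariance matrix, S[i,j] = (1/(n-1)) · Σ_k (x_{k,i} - mean_i) · (x_{k,j} - mean_j), divisor n-1 = 5:
  S[U,U] = ((0.6667)·(0.6667) + (3.6667)·(3.6667) + (-2.3333)·(-2.3333) + (-2.3333)·(-2.3333) + (0.6667)·(0.6667) + (-0.3333)·(-0.3333)) / 5 = 25.3333/5 = 5.0667
  S[U,V] = ((0.6667)·(3.5) + (3.6667)·(-0.5) + (-2.3333)·(-3.5) + (-2.3333)·(-1.5) + (0.6667)·(1.5) + (-0.3333)·(0.5)) / 5 = 13/5 = 2.6
  S[V,V] = ((3.5)·(3.5) + (-0.5)·(-0.5) + (-3.5)·(-3.5) + (-1.5)·(-1.5) + (1.5)·(1.5) + (0.5)·(0.5)) / 5 = 29.5/5 = 5.9
  S = [[5.0667, 2.6],
 [2.6, 5.9]].

Step 3 — invert S. det(S) = 5.0667·5.9 - (2.6)² = 23.1333.
  S^{-1} = (1/det) · [[d, -b], [-b, a]] = [[0.255, -0.1124],
 [-0.1124, 0.219]].

Step 4 — quadratic form (x̄ - mu_0)^T · S^{-1} · (x̄ - mu_0):
  S^{-1} · (x̄ - mu_0) = (-0.6758, 1.0605),
  (x̄ - mu_0)^T · [...] = (-0.6667)·(-0.6758) + (4.5)·(1.0605) = 5.2229.

Step 5 — scale by n: T² = 6 · 5.2229 = 31.3372.

T² ≈ 31.3372


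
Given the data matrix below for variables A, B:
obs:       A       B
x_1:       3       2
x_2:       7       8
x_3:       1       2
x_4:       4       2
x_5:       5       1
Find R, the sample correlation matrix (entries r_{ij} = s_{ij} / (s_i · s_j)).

Step 1 — column means:
  mean(A) = (3 + 7 + 1 + 4 + 5) / 5 = 20/5 = 4
  mean(B) = (2 + 8 + 2 + 2 + 1) / 5 = 15/5 = 3

Step 2 — sample variances and covariances s[i,j] = (1/(n-1)) · Σ_k (x_{k,i} - mean_i) · (x_{k,j} - mean_j), with n-1 = 4:
  s[A,A] = ((-1)·(-1) + (3)·(3) + (-3)·(-3) + (0)·(0) + (1)·(1)) / 4 = 20/4 = 5
  s[A,B] = ((-1)·(-1) + (3)·(5) + (-3)·(-1) + (0)·(-1) + (1)·(-2)) / 4 = 17/4 = 4.25
  s[B,B] = ((-1)·(-1) + (5)·(5) + (-1)·(-1) + (-1)·(-1) + (-2)·(-2)) / 4 = 32/4 = 8
  Sample standard deviations s_i = √(s[i,i]):
  s(A) = √(5) = 2.2361
  s(B) = √(8) = 2.8284

Step 3 — r_{ij} = s_{ij} / (s_i · s_j):
  r[A,A] = 1 (diagonal).
  r[A,B] = 4.25 / (2.2361 · 2.8284) = 4.25 / 6.3246 = 0.672
  r[B,B] = 1 (diagonal).

R is symmetric with unit diagonal. Assembling:

R = [[1, 0.672],
 [0.672, 1]]


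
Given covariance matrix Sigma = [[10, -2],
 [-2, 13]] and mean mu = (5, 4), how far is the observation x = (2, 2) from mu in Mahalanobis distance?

Step 1 — centre the observation: (x - mu) = (-3, -2).

Step 2 — invert Sigma. det(Sigma) = 10·13 - (-2)² = 126.
  Sigma^{-1} = (1/det) · [[d, -b], [-b, a]] = [[0.1032, 0.0159],
 [0.0159, 0.0794]].

Step 3 — form the quadratic (x - mu)^T · Sigma^{-1} · (x - mu):
  Sigma^{-1} · (x - mu) = (-0.3413, -0.2063).
  (x - mu)^T · [Sigma^{-1} · (x - mu)] = (-3)·(-0.3413) + (-2)·(-0.2063) = 1.4365.

Step 4 — take square root: d = √(1.4365) ≈ 1.1985.

d(x, mu) = √(1.4365) ≈ 1.1985


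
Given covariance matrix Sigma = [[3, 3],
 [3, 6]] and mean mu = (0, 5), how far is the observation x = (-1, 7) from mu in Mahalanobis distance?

Step 1 — centre the observation: (x - mu) = (-1, 2).

Step 2 — invert Sigma. det(Sigma) = 3·6 - (3)² = 9.
  Sigma^{-1} = (1/det) · [[d, -b], [-b, a]] = [[0.6667, -0.3333],
 [-0.3333, 0.3333]].

Step 3 — form the quadratic (x - mu)^T · Sigma^{-1} · (x - mu):
  Sigma^{-1} · (x - mu) = (-1.3333, 1).
  (x - mu)^T · [Sigma^{-1} · (x - mu)] = (-1)·(-1.3333) + (2)·(1) = 3.3333.

Step 4 — take square root: d = √(3.3333) ≈ 1.8257.

d(x, mu) = √(3.3333) ≈ 1.8257


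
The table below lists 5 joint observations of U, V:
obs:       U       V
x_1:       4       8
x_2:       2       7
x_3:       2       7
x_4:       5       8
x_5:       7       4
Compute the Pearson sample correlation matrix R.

Step 1 — column means:
  mean(U) = (4 + 2 + 2 + 5 + 7) / 5 = 20/5 = 4
  mean(V) = (8 + 7 + 7 + 8 + 4) / 5 = 34/5 = 6.8

Step 2 — sample variances and covariances s[i,j] = (1/(n-1)) · Σ_k (x_{k,i} - mean_i) · (x_{k,j} - mean_j), with n-1 = 4:
  s[U,U] = ((0)·(0) + (-2)·(-2) + (-2)·(-2) + (1)·(1) + (3)·(3)) / 4 = 18/4 = 4.5
  s[U,V] = ((0)·(1.2) + (-2)·(0.2) + (-2)·(0.2) + (1)·(1.2) + (3)·(-2.8)) / 4 = -8/4 = -2
  s[V,V] = ((1.2)·(1.2) + (0.2)·(0.2) + (0.2)·(0.2) + (1.2)·(1.2) + (-2.8)·(-2.8)) / 4 = 10.8/4 = 2.7
  Sample standard deviations s_i = √(s[i,i]):
  s(U) = √(4.5) = 2.1213
  s(V) = √(2.7) = 1.6432

Step 3 — r_{ij} = s_{ij} / (s_i · s_j):
  r[U,U] = 1 (diagonal).
  r[U,V] = -2 / (2.1213 · 1.6432) = -2 / 3.4857 = -0.5738
  r[V,V] = 1 (diagonal).

R is symmetric with unit diagonal. Assembling:

R = [[1, -0.5738],
 [-0.5738, 1]]


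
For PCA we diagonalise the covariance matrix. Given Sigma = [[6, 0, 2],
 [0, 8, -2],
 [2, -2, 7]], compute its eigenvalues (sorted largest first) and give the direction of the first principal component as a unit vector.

Step 1 — characteristic polynomial p(λ) = det(λI - Sigma) = λ³ - tr·λ² + c_1·λ - det, where tr = trace, c_1 = sum of the principal 2×2 minors, det = det(Sigma):
  tr = 6 + 8 + 7 = 21,
  c_1 = (6·8 - (0)²) + (6·7 - (2)²) + (8·7 - (-2)²) = 48 + 38 + 52 = 138,
  det = 6·(8·7 - (-2)²) - (0)·((0)·7 - (-2)·(2)) + (2)·((0)·(-2) - 8·(2)) = 6·(52) - (0)·(4) + (2)·(-16) = 280.
  So p(λ) = λ³ - 21λ² + 138λ - 280.
Step 2 — look for an integer root (rational root theorem: any rational root is an integer divisor of 280). Testing λ = 4:
  p(4) = 64 - 336 + 552 - 280 = 0  ✓
  Dividing out (λ - 4): p(λ) = (λ - 4)(λ² - 17λ + 70).
Step 3 — remaining eigenvalues from the quadratic λ² - 17λ + 70 = 0:
  Δ = 17² - 4·70 = 289 - 280 = 9,  λ = (17 ± √9)/2 = (17 ± 3)/2 = 10 or 7.
  Sorted: λ_1 = 10,  λ_2 = 7,  λ_3 = 4  (check: sum = 21 = tr ✓).

Step 4 — unit eigenvector for λ_1 = 10: v spans the null space of (Sigma - λ_1 I), whose rows are
  r_1 = (-4, 0, 2),  r_2 = (0, -2, -2),  r_3 = (2, -2, -3).
  v is orthogonal to every row, so take v ∝ r_1 × r_2 = ((0)·(-2) - (2)·(-2), (2)·(0) - (-4)·(-2), (-4)·(-2) - (0)·(0)) = (4, -8, 8).
  Rescale (divide by 4): u = (1, -2, 2).
  ||u|| = √((1)² + (-2)² + (2)²) = √(9) = 3,  v_1 = u/||u|| ≈ (0.3333, -0.6667, 0.6667) (||v_1|| = 1).

λ_1 = 10,  λ_2 = 7,  λ_3 = 4;  v_1 ≈ (0.3333, -0.6667, 0.6667)


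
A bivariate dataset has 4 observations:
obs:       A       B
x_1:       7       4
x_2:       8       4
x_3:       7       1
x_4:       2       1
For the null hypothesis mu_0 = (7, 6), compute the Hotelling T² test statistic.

Step 1 — sample mean vector:
  mean(A) = (7 + 8 + 7 + 2) / 4 = 24/4 = 6
  mean(B) = (4 + 4 + 1 + 1) / 4 = 10/4 = 2.5
  x̄ = (6, 2.5),  deviation x̄ - mu_0 = (6, 2.5) - (7, 6) = (-1, -3.5).

Step 2 — sample covariance matrix, S[i,j] = (1/(n-1)) · Σ_k (x_{k,i} - mean_i) · (x_{k,j} - mean_j), divisor n-1 = 3:
  S[A,A] = ((1)·(1) + (2)·(2) + (1)·(1) + (-4)·(-4)) / 3 = 22/3 = 7.3333
  S[A,B] = ((1)·(1.5) + (2)·(1.5) + (1)·(-1.5) + (-4)·(-1.5)) / 3 = 9/3 = 3
  S[B,B] = ((1.5)·(1.5) + (1.5)·(1.5) + (-1.5)·(-1.5) + (-1.5)·(-1.5)) / 3 = 9/3 = 3
  S = [[7.3333, 3],
 [3, 3]].

Step 3 — invert S. det(S) = 7.3333·3 - (3)² = 13.
  S^{-1} = (1/det) · [[d, -b], [-b, a]] = [[0.2308, -0.2308],
 [-0.2308, 0.5641]].

Step 4 — quadratic form (x̄ - mu_0)^T · S^{-1} · (x̄ - mu_0):
  S^{-1} · (x̄ - mu_0) = (0.5769, -1.7436),
  (x̄ - mu_0)^T · [...] = (-1)·(0.5769) + (-3.5)·(-1.7436) = 5.5256.

Step 5 — scale by n: T² = 4 · 5.5256 = 22.1026.

T² ≈ 22.1026


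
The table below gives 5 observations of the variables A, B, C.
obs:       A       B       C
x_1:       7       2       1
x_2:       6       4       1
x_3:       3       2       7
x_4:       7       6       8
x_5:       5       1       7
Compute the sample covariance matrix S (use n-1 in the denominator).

Step 1 — column means:
  mean(A) = (7 + 6 + 3 + 7 + 5) / 5 = 28/5 = 5.6
  mean(B) = (2 + 4 + 2 + 6 + 1) / 5 = 15/5 = 3
  mean(C) = (1 + 1 + 7 + 8 + 7) / 5 = 24/5 = 4.8

Step 2 — sample covariance S[i,j] = (1/(n-1)) · Σ_k (x_{k,i} - mean_i) · (x_{k,j} - mean_j), with n-1 = 4.
  S[A,A] = ((1.4)·(1.4) + (0.4)·(0.4) + (-2.6)·(-2.6) + (1.4)·(1.4) + (-0.6)·(-0.6)) / 4 = 11.2/4 = 2.8
  S[A,B] = ((1.4)·(-1) + (0.4)·(1) + (-2.6)·(-1) + (1.4)·(3) + (-0.6)·(-2)) / 4 = 7/4 = 1.75
  S[A,C] = ((1.4)·(-3.8) + (0.4)·(-3.8) + (-2.6)·(2.2) + (1.4)·(3.2) + (-0.6)·(2.2)) / 4 = -9.4/4 = -2.35
  S[B,B] = ((-1)·(-1) + (1)·(1) + (-1)·(-1) + (3)·(3) + (-2)·(-2)) / 4 = 16/4 = 4
  S[B,C] = ((-1)·(-3.8) + (1)·(-3.8) + (-1)·(2.2) + (3)·(3.2) + (-2)·(2.2)) / 4 = 3/4 = 0.75
  S[C,C] = ((-3.8)·(-3.8) + (-3.8)·(-3.8) + (2.2)·(2.2) + (3.2)·(3.2) + (2.2)·(2.2)) / 4 = 48.8/4 = 12.2

S is symmetric (S[j,i] = S[i,j]). Assembling:

S = [[2.8, 1.75, -2.35],
 [1.75, 4, 0.75],
 [-2.35, 0.75, 12.2]]


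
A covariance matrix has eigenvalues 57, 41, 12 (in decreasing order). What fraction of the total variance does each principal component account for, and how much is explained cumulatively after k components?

Step 1 — total variance = trace(Sigma) = Σ λ_i = 57 + 41 + 12 = 110.

Step 2 — fraction explained by component i = λ_i / Σ λ:
  PC1: 57/110 = 0.5182
  PC2: 41/110 = 0.3727
  PC3: 12/110 = 0.1091

Step 3 — cumulative fraction after k components = (λ_1 + ... + λ_k) / Σ λ:
  k = 1: 57/110 = 0.5182
  k = 2: (57 + 41)/110 = 98/110 = 0.8909
  k = 3: (57 + 41 + 12)/110 = 110/110 = 1

Summary (fraction, with percent):

explained: PC1 0.5182 (51.82%), PC2 0.3727 (37.27%), PC3 0.1091 (10.91%);  cumulative: 0.5182, 0.8909, 1


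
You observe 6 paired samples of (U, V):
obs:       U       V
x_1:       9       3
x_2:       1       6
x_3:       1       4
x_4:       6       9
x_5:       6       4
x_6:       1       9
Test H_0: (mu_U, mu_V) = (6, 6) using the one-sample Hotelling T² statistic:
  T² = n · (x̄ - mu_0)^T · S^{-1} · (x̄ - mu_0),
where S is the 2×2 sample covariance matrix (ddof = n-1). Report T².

Step 1 — sample mean vector:
  mean(U) = (9 + 1 + 1 + 6 + 6 + 1) / 6 = 24/6 = 4
  mean(V) = (3 + 6 + 4 + 9 + 4 + 9) / 6 = 35/6 = 5.8333
  x̄ = (4, 5.8333),  deviation x̄ - mu_0 = (4, 5.8333) - (6, 6) = (-2, -0.1667).

Step 2 — sample covariance matrix, S[i,j] = (1/(n-1)) · Σ_k (x_{k,i} - mean_i) · (x_{k,j} - mean_j), divisor n-1 = 5:
  S[U,U] = ((5)·(5) + (-3)·(-3) + (-3)·(-3) + (2)·(2) + (2)·(2) + (-3)·(-3)) / 5 = 60/5 = 12
  S[U,V] = ((5)·(-2.8333) + (-3)·(0.1667) + (-3)·(-1.8333) + (2)·(3.1667) + (2)·(-1.8333) + (-3)·(3.1667)) / 5 = -16/5 = -3.2
  S[V,V] = ((-2.8333)·(-2.8333) + (0.1667)·(0.1667) + (-1.8333)·(-1.8333) + (3.1667)·(3.1667) + (-1.8333)·(-1.8333) + (3.1667)·(3.1667)) / 5 = 34.8333/5 = 6.9667
  S = [[12, -3.2],
 [-3.2, 6.9667]].

Step 3 — invert S. det(S) = 12·6.9667 - (-3.2)² = 73.36.
  S^{-1} = (1/det) · [[d, -b], [-b, a]] = [[0.095, 0.0436],
 [0.0436, 0.1636]].

Step 4 — quadratic form (x̄ - mu_0)^T · S^{-1} · (x̄ - mu_0):
  S^{-1} · (x̄ - mu_0) = (-0.1972, -0.1145),
  (x̄ - mu_0)^T · [...] = (-2)·(-0.1972) + (-0.1667)·(-0.1145) = 0.4135.

Step 5 — scale by n: T² = 6 · 0.4135 = 2.4809.

T² ≈ 2.4809


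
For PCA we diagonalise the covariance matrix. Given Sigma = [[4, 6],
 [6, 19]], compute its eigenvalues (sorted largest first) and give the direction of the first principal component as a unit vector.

Step 1 — characteristic polynomial of 2×2 Sigma:
  det(Sigma - λI) = λ² - trace · λ + det = 0.
  trace = 4 + 19 = 23, det = 4·19 - (6)² = 40.
Step 2 — discriminant:
  Δ = trace² - 4·det = 529 - 160 = 369.
Step 3 — eigenvalues:
  λ = (trace ± √Δ)/2 = (23 ± 19.2094)/2,
  λ_1 = 21.1047,  λ_2 = 1.8953.

Step 4 — unit eigenvector for λ_1: solve (Sigma - λ_1 I)v = 0. First row:
  (4 - 21.1047)·v_x + (6)·v_y = 0, i.e. (-17.1047)·v_x + (6)·v_y = 0,
  so v ∝ (b, λ_1 - a) = (6, 17.1047) = u.
  ||u|| = √((6)² + (17.1047)²) = √(328.5703) ≈ 18.1265,
  v_1 = u/||u|| ≈ (0.331, 0.9436) (||v_1|| = 1).

λ_1 = 21.1047,  λ_2 = 1.8953;  v_1 ≈ (0.331, 0.9436)


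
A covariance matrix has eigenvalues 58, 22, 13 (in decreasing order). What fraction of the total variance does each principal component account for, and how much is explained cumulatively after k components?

Step 1 — total variance = trace(Sigma) = Σ λ_i = 58 + 22 + 13 = 93.

Step 2 — fraction explained by component i = λ_i / Σ λ:
  PC1: 58/93 = 0.6237
  PC2: 22/93 = 0.2366
  PC3: 13/93 = 0.1398

Step 3 — cumulative fraction after k components = (λ_1 + ... + λ_k) / Σ λ:
  k = 1: 58/93 = 0.6237
  k = 2: (58 + 22)/93 = 80/93 = 0.8602
  k = 3: (58 + 22 + 13)/93 = 93/93 = 1

Summary (fraction, with percent):

explained: PC1 0.6237 (62.37%), PC2 0.2366 (23.66%), PC3 0.1398 (13.98%);  cumulative: 0.6237, 0.8602, 1


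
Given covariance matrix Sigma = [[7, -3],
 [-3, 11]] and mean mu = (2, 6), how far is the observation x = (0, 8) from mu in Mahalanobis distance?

Step 1 — centre the observation: (x - mu) = (-2, 2).

Step 2 — invert Sigma. det(Sigma) = 7·11 - (-3)² = 68.
  Sigma^{-1} = (1/det) · [[d, -b], [-b, a]] = [[0.1618, 0.0441],
 [0.0441, 0.1029]].

Step 3 — form the quadratic (x - mu)^T · Sigma^{-1} · (x - mu):
  Sigma^{-1} · (x - mu) = (-0.2353, 0.1176).
  (x - mu)^T · [Sigma^{-1} · (x - mu)] = (-2)·(-0.2353) + (2)·(0.1176) = 0.7059.

Step 4 — take square root: d = √(0.7059) ≈ 0.8402.

d(x, mu) = √(0.7059) ≈ 0.8402


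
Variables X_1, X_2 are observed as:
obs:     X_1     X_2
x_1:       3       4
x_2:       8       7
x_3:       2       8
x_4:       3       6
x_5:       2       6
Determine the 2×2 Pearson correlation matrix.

Step 1 — column means:
  mean(X_1) = (3 + 8 + 2 + 3 + 2) / 5 = 18/5 = 3.6
  mean(X_2) = (4 + 7 + 8 + 6 + 6) / 5 = 31/5 = 6.2

Step 2 — sample variances and covariances s[i,j] = (1/(n-1)) · Σ_k (x_{k,i} - mean_i) · (x_{k,j} - mean_j), with n-1 = 4:
  s[X_1,X_1] = ((-0.6)·(-0.6) + (4.4)·(4.4) + (-1.6)·(-1.6) + (-0.6)·(-0.6) + (-1.6)·(-1.6)) / 4 = 25.2/4 = 6.3
  s[X_1,X_2] = ((-0.6)·(-2.2) + (4.4)·(0.8) + (-1.6)·(1.8) + (-0.6)·(-0.2) + (-1.6)·(-0.2)) / 4 = 2.4/4 = 0.6
  s[X_2,X_2] = ((-2.2)·(-2.2) + (0.8)·(0.8) + (1.8)·(1.8) + (-0.2)·(-0.2) + (-0.2)·(-0.2)) / 4 = 8.8/4 = 2.2
  Sample standard deviations s_i = √(s[i,i]):
  s(X_1) = √(6.3) = 2.51
  s(X_2) = √(2.2) = 1.4832

Step 3 — r_{ij} = s_{ij} / (s_i · s_j):
  r[X_1,X_1] = 1 (diagonal).
  r[X_1,X_2] = 0.6 / (2.51 · 1.4832) = 0.6 / 3.7229 = 0.1612
  r[X_2,X_2] = 1 (diagonal).

R is symmetric with unit diagonal. Assembling:

R = [[1, 0.1612],
 [0.1612, 1]]


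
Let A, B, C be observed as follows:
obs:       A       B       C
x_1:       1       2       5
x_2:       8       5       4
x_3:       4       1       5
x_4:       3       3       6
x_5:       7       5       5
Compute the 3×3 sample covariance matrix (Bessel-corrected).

Step 1 — column means:
  mean(A) = (1 + 8 + 4 + 3 + 7) / 5 = 23/5 = 4.6
  mean(B) = (2 + 5 + 1 + 3 + 5) / 5 = 16/5 = 3.2
  mean(C) = (5 + 4 + 5 + 6 + 5) / 5 = 25/5 = 5

Step 2 — sample covariance S[i,j] = (1/(n-1)) · Σ_k (x_{k,i} - mean_i) · (x_{k,j} - mean_j), with n-1 = 4.
  S[A,A] = ((-3.6)·(-3.6) + (3.4)·(3.4) + (-0.6)·(-0.6) + (-1.6)·(-1.6) + (2.4)·(2.4)) / 4 = 33.2/4 = 8.3
  S[A,B] = ((-3.6)·(-1.2) + (3.4)·(1.8) + (-0.6)·(-2.2) + (-1.6)·(-0.2) + (2.4)·(1.8)) / 4 = 16.4/4 = 4.1
  S[A,C] = ((-3.6)·(0) + (3.4)·(-1) + (-0.6)·(0) + (-1.6)·(1) + (2.4)·(0)) / 4 = -5/4 = -1.25
  S[B,B] = ((-1.2)·(-1.2) + (1.8)·(1.8) + (-2.2)·(-2.2) + (-0.2)·(-0.2) + (1.8)·(1.8)) / 4 = 12.8/4 = 3.2
  S[B,C] = ((-1.2)·(0) + (1.8)·(-1) + (-2.2)·(0) + (-0.2)·(1) + (1.8)·(0)) / 4 = -2/4 = -0.5
  S[C,C] = ((0)·(0) + (-1)·(-1) + (0)·(0) + (1)·(1) + (0)·(0)) / 4 = 2/4 = 0.5

S is symmetric (S[j,i] = S[i,j]). Assembling:

S = [[8.3, 4.1, -1.25],
 [4.1, 3.2, -0.5],
 [-1.25, -0.5, 0.5]]


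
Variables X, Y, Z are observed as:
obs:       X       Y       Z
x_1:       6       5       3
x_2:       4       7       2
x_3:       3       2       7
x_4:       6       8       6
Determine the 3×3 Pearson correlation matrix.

Step 1 — column means:
  mean(X) = (6 + 4 + 3 + 6) / 4 = 19/4 = 4.75
  mean(Y) = (5 + 7 + 2 + 8) / 4 = 22/4 = 5.5
  mean(Z) = (3 + 2 + 7 + 6) / 4 = 18/4 = 4.5

Step 2 — sample variances and covariances s[i,j] = (1/(n-1)) · Σ_k (x_{k,i} - mean_i) · (x_{k,j} - mean_j), with n-1 = 3:
  s[X,X] = ((1.25)·(1.25) + (-0.75)·(-0.75) + (-1.75)·(-1.75) + (1.25)·(1.25)) / 3 = 6.75/3 = 2.25
  s[X,Y] = ((1.25)·(-0.5) + (-0.75)·(1.5) + (-1.75)·(-3.5) + (1.25)·(2.5)) / 3 = 7.5/3 = 2.5
  s[X,Z] = ((1.25)·(-1.5) + (-0.75)·(-2.5) + (-1.75)·(2.5) + (1.25)·(1.5)) / 3 = -2.5/3 = -0.8333
  s[Y,Y] = ((-0.5)·(-0.5) + (1.5)·(1.5) + (-3.5)·(-3.5) + (2.5)·(2.5)) / 3 = 21/3 = 7
  s[Y,Z] = ((-0.5)·(-1.5) + (1.5)·(-2.5) + (-3.5)·(2.5) + (2.5)·(1.5)) / 3 = -8/3 = -2.6667
  s[Z,Z] = ((-1.5)·(-1.5) + (-2.5)·(-2.5) + (2.5)·(2.5) + (1.5)·(1.5)) / 3 = 17/3 = 5.6667
  Sample standard deviations s_i = √(s[i,i]):
  s(X) = √(2.25) = 1.5
  s(Y) = √(7) = 2.6458
  s(Z) = √(5.6667) = 2.3805

Step 3 — r_{ij} = s_{ij} / (s_i · s_j):
  r[X,X] = 1 (diagonal).
  r[X,Y] = 2.5 / (1.5 · 2.6458) = 2.5 / 3.9686 = 0.6299
  r[X,Z] = -0.8333 / (1.5 · 2.3805) = -0.8333 / 3.5707 = -0.2334
  r[Y,Y] = 1 (diagonal).
  r[Y,Z] = -2.6667 / (2.6458 · 2.3805) = -2.6667 / 6.2981 = -0.4234
  r[Z,Z] = 1 (diagonal).

R is symmetric with unit diagonal. Assembling:

R = [[1, 0.6299, -0.2334],
 [0.6299, 1, -0.4234],
 [-0.2334, -0.4234, 1]]


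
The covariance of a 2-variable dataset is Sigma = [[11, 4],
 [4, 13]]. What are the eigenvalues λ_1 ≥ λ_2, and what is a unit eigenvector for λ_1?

Step 1 — characteristic polynomial of 2×2 Sigma:
  det(Sigma - λI) = λ² - trace · λ + det = 0.
  trace = 11 + 13 = 24, det = 11·13 - (4)² = 127.
Step 2 — discriminant:
  Δ = trace² - 4·det = 576 - 508 = 68.
Step 3 — eigenvalues:
  λ = (trace ± √Δ)/2 = (24 ± 8.2462)/2,
  λ_1 = 16.1231,  λ_2 = 7.8769.

Step 4 — unit eigenvector for λ_1: solve (Sigma - λ_1 I)v = 0. First row:
  (11 - 16.1231)·v_x + (4)·v_y = 0, i.e. (-5.1231)·v_x + (4)·v_y = 0,
  so v ∝ (b, λ_1 - a) = (4, 5.1231) = u.
  ||u|| = √((4)² + (5.1231)²) = √(42.2462) ≈ 6.4997,
  v_1 = u/||u|| ≈ (0.6154, 0.7882) (||v_1|| = 1).

λ_1 = 16.1231,  λ_2 = 7.8769;  v_1 ≈ (0.6154, 0.7882)


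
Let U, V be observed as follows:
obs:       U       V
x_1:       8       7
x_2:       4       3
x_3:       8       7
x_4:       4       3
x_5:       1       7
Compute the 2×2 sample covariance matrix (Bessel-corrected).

Step 1 — column means:
  mean(U) = (8 + 4 + 8 + 4 + 1) / 5 = 25/5 = 5
  mean(V) = (7 + 3 + 7 + 3 + 7) / 5 = 27/5 = 5.4

Step 2 — sample covariance S[i,j] = (1/(n-1)) · Σ_k (x_{k,i} - mean_i) · (x_{k,j} - mean_j), with n-1 = 4.
  S[U,U] = ((3)·(3) + (-1)·(-1) + (3)·(3) + (-1)·(-1) + (-4)·(-4)) / 4 = 36/4 = 9
  S[U,V] = ((3)·(1.6) + (-1)·(-2.4) + (3)·(1.6) + (-1)·(-2.4) + (-4)·(1.6)) / 4 = 8/4 = 2
  S[V,V] = ((1.6)·(1.6) + (-2.4)·(-2.4) + (1.6)·(1.6) + (-2.4)·(-2.4) + (1.6)·(1.6)) / 4 = 19.2/4 = 4.8

S is symmetric (S[j,i] = S[i,j]). Assembling:

S = [[9, 2],
 [2, 4.8]]


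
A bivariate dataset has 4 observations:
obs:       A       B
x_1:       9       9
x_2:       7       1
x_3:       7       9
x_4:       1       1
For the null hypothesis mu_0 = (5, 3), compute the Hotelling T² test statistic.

Step 1 — sample mean vector:
  mean(A) = (9 + 7 + 7 + 1) / 4 = 24/4 = 6
  mean(B) = (9 + 1 + 9 + 1) / 4 = 20/4 = 5
  x̄ = (6, 5),  deviation x̄ - mu_0 = (6, 5) - (5, 3) = (1, 2).

Step 2 — sample covariance matrix, S[i,j] = (1/(n-1)) · Σ_k (x_{k,i} - mean_i) · (x_{k,j} - mean_j), divisor n-1 = 3:
  S[A,A] = ((3)·(3) + (1)·(1) + (1)·(1) + (-5)·(-5)) / 3 = 36/3 = 12
  S[A,B] = ((3)·(4) + (1)·(-4) + (1)·(4) + (-5)·(-4)) / 3 = 32/3 = 10.6667
  S[B,B] = ((4)·(4) + (-4)·(-4) + (4)·(4) + (-4)·(-4)) / 3 = 64/3 = 21.3333
  S = [[12, 10.6667],
 [10.6667, 21.3333]].

Step 3 — invert S. det(S) = 12·21.3333 - (10.6667)² = 142.2222.
  S^{-1} = (1/det) · [[d, -b], [-b, a]] = [[0.15, -0.075],
 [-0.075, 0.0844]].

Step 4 — quadratic form (x̄ - mu_0)^T · S^{-1} · (x̄ - mu_0):
  S^{-1} · (x̄ - mu_0) = (0, 0.0938),
  (x̄ - mu_0)^T · [...] = (1)·(0) + (2)·(0.0938) = 0.1875.

Step 5 — scale by n: T² = 4 · 0.1875 = 0.75.

T² ≈ 0.75


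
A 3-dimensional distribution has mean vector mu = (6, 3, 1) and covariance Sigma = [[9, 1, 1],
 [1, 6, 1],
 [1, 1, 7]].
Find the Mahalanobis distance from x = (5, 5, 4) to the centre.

Step 1 — centre the observation: (x - mu) = (-1, 2, 3).

Step 2 — invert Sigma (cofactor / det for 3×3, or solve directly):
  Sigma^{-1} = [[0.1145, -0.0168, -0.014],
 [-0.0168, 0.1732, -0.0223],
 [-0.014, -0.0223, 0.148]].

Step 3 — form the quadratic (x - mu)^T · Sigma^{-1} · (x - mu):
  Sigma^{-1} · (x - mu) = (-0.1899, 0.2961, 0.4134).
  (x - mu)^T · [Sigma^{-1} · (x - mu)] = (-1)·(-0.1899) + (2)·(0.2961) + (3)·(0.4134) = 2.0223.

Step 4 — take square root: d = √(2.0223) ≈ 1.4221.

d(x, mu) = √(2.0223) ≈ 1.4221


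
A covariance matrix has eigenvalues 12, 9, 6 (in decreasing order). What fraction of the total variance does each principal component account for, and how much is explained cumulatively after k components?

Step 1 — total variance = trace(Sigma) = Σ λ_i = 12 + 9 + 6 = 27.

Step 2 — fraction explained by component i = λ_i / Σ λ:
  PC1: 12/27 = 0.4444
  PC2: 9/27 = 0.3333
  PC3: 6/27 = 0.2222

Step 3 — cumulative fraction after k components = (λ_1 + ... + λ_k) / Σ λ:
  k = 1: 12/27 = 0.4444
  k = 2: (12 + 9)/27 = 21/27 = 0.7778
  k = 3: (12 + 9 + 6)/27 = 27/27 = 1

Summary (fraction, with percent):

explained: PC1 0.4444 (44.44%), PC2 0.3333 (33.33%), PC3 0.2222 (22.22%);  cumulative: 0.4444, 0.7778, 1


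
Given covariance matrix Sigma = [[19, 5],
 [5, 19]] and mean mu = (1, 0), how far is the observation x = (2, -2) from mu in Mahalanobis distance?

Step 1 — centre the observation: (x - mu) = (1, -2).

Step 2 — invert Sigma. det(Sigma) = 19·19 - (5)² = 336.
  Sigma^{-1} = (1/det) · [[d, -b], [-b, a]] = [[0.0565, -0.0149],
 [-0.0149, 0.0565]].

Step 3 — form the quadratic (x - mu)^T · Sigma^{-1} · (x - mu):
  Sigma^{-1} · (x - mu) = (0.0863, -0.128).
  (x - mu)^T · [Sigma^{-1} · (x - mu)] = (1)·(0.0863) + (-2)·(-0.128) = 0.3423.

Step 4 — take square root: d = √(0.3423) ≈ 0.585.

d(x, mu) = √(0.3423) ≈ 0.585


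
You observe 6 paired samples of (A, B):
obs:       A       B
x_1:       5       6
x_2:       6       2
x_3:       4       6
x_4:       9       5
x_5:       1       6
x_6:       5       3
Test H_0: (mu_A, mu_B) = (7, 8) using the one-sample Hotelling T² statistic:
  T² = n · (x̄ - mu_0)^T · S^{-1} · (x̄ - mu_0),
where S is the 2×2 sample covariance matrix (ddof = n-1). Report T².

Step 1 — sample mean vector:
  mean(A) = (5 + 6 + 4 + 9 + 1 + 5) / 6 = 30/6 = 5
  mean(B) = (6 + 2 + 6 + 5 + 6 + 3) / 6 = 28/6 = 4.6667
  x̄ = (5, 4.6667),  deviation x̄ - mu_0 = (5, 4.6667) - (7, 8) = (-2, -3.3333).

Step 2 — sample covariance matrix, S[i,j] = (1/(n-1)) · Σ_k (x_{k,i} - mean_i) · (x_{k,j} - mean_j), divisor n-1 = 5:
  S[A,A] = ((0)·(0) + (1)·(1) + (-1)·(-1) + (4)·(4) + (-4)·(-4) + (0)·(0)) / 5 = 34/5 = 6.8
  S[A,B] = ((0)·(1.3333) + (1)·(-2.6667) + (-1)·(1.3333) + (4)·(0.3333) + (-4)·(1.3333) + (0)·(-1.6667)) / 5 = -8/5 = -1.6
  S[B,B] = ((1.3333)·(1.3333) + (-2.6667)·(-2.6667) + (1.3333)·(1.3333) + (0.3333)·(0.3333) + (1.3333)·(1.3333) + (-1.6667)·(-1.6667)) / 5 = 15.3333/5 = 3.0667
  S = [[6.8, -1.6],
 [-1.6, 3.0667]].

Step 3 — invert S. det(S) = 6.8·3.0667 - (-1.6)² = 18.2933.
  S^{-1} = (1/det) · [[d, -b], [-b, a]] = [[0.1676, 0.0875],
 [0.0875, 0.3717]].

Step 4 — quadratic form (x̄ - mu_0)^T · S^{-1} · (x̄ - mu_0):
  S^{-1} · (x̄ - mu_0) = (-0.6268, -1.414),
  (x̄ - mu_0)^T · [...] = (-2)·(-0.6268) + (-3.3333)·(-1.414) = 5.967.

Step 5 — scale by n: T² = 6 · 5.967 = 35.8017.

T² ≈ 35.8017


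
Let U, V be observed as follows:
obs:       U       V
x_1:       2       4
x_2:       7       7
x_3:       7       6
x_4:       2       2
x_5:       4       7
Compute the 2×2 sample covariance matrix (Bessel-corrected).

Step 1 — column means:
  mean(U) = (2 + 7 + 7 + 2 + 4) / 5 = 22/5 = 4.4
  mean(V) = (4 + 7 + 6 + 2 + 7) / 5 = 26/5 = 5.2

Step 2 — sample covariance S[i,j] = (1/(n-1)) · Σ_k (x_{k,i} - mean_i) · (x_{k,j} - mean_j), with n-1 = 4.
  S[U,U] = ((-2.4)·(-2.4) + (2.6)·(2.6) + (2.6)·(2.6) + (-2.4)·(-2.4) + (-0.4)·(-0.4)) / 4 = 25.2/4 = 6.3
  S[U,V] = ((-2.4)·(-1.2) + (2.6)·(1.8) + (2.6)·(0.8) + (-2.4)·(-3.2) + (-0.4)·(1.8)) / 4 = 16.6/4 = 4.15
  S[V,V] = ((-1.2)·(-1.2) + (1.8)·(1.8) + (0.8)·(0.8) + (-3.2)·(-3.2) + (1.8)·(1.8)) / 4 = 18.8/4 = 4.7

S is symmetric (S[j,i] = S[i,j]). Assembling:

S = [[6.3, 4.15],
 [4.15, 4.7]]
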